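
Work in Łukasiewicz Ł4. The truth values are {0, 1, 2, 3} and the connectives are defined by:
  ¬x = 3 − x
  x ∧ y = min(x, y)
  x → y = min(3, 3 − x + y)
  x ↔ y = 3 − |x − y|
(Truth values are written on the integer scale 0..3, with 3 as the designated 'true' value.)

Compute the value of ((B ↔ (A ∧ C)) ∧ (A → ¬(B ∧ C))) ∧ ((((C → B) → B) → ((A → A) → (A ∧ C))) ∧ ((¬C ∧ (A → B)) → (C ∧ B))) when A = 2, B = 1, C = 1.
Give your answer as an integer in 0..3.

2

A ∧ C = 2 ∧ 1 = 1
B ↔ (A ∧ C) = 1 ↔ 1 = 3
B ∧ C = 1 ∧ 1 = 1
¬(B ∧ C) = ¬1 = 2
A → ¬(B ∧ C) = 2 → 2 = 3
(B ↔ (A ∧ C)) ∧ (A → ¬(B ∧ C)) = 3 ∧ 3 = 3
C → B = 1 → 1 = 3
(C → B) → B = 3 → 1 = 1
A → A = 2 → 2 = 3
A ∧ C = 2 ∧ 1 = 1
(A → A) → (A ∧ C) = 3 → 1 = 1
((C → B) → B) → ((A → A) → (A ∧ C)) = 1 → 1 = 3
¬C = ¬1 = 2
A → B = 2 → 1 = 2
¬C ∧ (A → B) = 2 ∧ 2 = 2
C ∧ B = 1 ∧ 1 = 1
(¬C ∧ (A → B)) → (C ∧ B) = 2 → 1 = 2
(((C → B) → B) → ((A → A) → (A ∧ C))) ∧ ((¬C ∧ (A → B)) → (C ∧ B)) = 3 ∧ 2 = 2
((B ↔ (A ∧ C)) ∧ (A → ¬(B ∧ C))) ∧ ((((C → B) → B) → ((A → A) → (A ∧ C))) ∧ ((¬C ∧ (A → B)) → (C ∧ B))) = 3 ∧ 2 = 2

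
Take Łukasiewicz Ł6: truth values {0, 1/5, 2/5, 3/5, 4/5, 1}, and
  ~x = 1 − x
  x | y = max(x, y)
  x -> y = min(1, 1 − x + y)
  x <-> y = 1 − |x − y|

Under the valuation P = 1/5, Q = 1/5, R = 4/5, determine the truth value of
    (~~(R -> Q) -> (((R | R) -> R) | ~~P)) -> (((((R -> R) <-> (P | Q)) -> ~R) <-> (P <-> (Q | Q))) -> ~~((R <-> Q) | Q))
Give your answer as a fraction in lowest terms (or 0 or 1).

2/5

R -> Q = 4/5 -> 1/5 = 2/5
~(R -> Q) = ~2/5 = 3/5
~~(R -> Q) = ~3/5 = 2/5
R | R = 4/5 | 4/5 = 4/5
(R | R) -> R = 4/5 -> 4/5 = 1
~P = ~1/5 = 4/5
~~P = ~4/5 = 1/5
((R | R) -> R) | ~~P = 1 | 1/5 = 1
~~(R -> Q) -> (((R | R) -> R) | ~~P) = 2/5 -> 1 = 1
R -> R = 4/5 -> 4/5 = 1
P | Q = 1/5 | 1/5 = 1/5
(R -> R) <-> (P | Q) = 1 <-> 1/5 = 1/5
~R = ~4/5 = 1/5
((R -> R) <-> (P | Q)) -> ~R = 1/5 -> 1/5 = 1
Q | Q = 1/5 | 1/5 = 1/5
P <-> (Q | Q) = 1/5 <-> 1/5 = 1
(((R -> R) <-> (P | Q)) -> ~R) <-> (P <-> (Q | Q)) = 1 <-> 1 = 1
R <-> Q = 4/5 <-> 1/5 = 2/5
(R <-> Q) | Q = 2/5 | 1/5 = 2/5
~((R <-> Q) | Q) = ~2/5 = 3/5
~~((R <-> Q) | Q) = ~3/5 = 2/5
((((R -> R) <-> (P | Q)) -> ~R) <-> (P <-> (Q | Q))) -> ~~((R <-> Q) | Q) = 1 -> 2/5 = 2/5
(~~(R -> Q) -> (((R | R) -> R) | ~~P)) -> (((((R -> R) <-> (P | Q)) -> ~R) <-> (P <-> (Q | Q))) -> ~~((R <-> Q) | Q)) = 1 -> 2/5 = 2/5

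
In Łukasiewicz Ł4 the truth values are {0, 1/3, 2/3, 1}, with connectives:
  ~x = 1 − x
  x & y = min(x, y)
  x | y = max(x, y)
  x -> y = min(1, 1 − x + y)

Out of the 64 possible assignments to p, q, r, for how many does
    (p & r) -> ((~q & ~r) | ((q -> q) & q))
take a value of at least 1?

54

value 1: 54 assignments (counts)
value 2/3: 7 assignments
value 1/3: 2 assignments
value 0: 1 assignment
So 54 of the 64 assignments meet the threshold.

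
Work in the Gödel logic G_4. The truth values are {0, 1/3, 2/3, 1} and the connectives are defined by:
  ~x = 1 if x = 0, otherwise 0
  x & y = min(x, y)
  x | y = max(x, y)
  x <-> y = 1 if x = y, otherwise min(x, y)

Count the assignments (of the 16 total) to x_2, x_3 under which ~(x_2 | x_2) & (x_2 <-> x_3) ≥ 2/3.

x_2 = 0, x_3 = 0 ↦ 1  ≥
x_2 = 0, x_3 = 1/3 ↦ 0  <
x_2 = 0, x_3 = 2/3 ↦ 0  <
x_2 = 0, x_3 = 1 ↦ 0  <
x_2 = 1/3, x_3 = 0 ↦ 0  <
x_2 = 1/3, x_3 = 1/3 ↦ 0  <
x_2 = 1/3, x_3 = 2/3 ↦ 0  <
x_2 = 1/3, x_3 = 1 ↦ 0  <
x_2 = 2/3, x_3 = 0 ↦ 0  <
x_2 = 2/3, x_3 = 1/3 ↦ 0  <
x_2 = 2/3, x_3 = 2/3 ↦ 0  <
x_2 = 2/3, x_3 = 1 ↦ 0  <
x_2 = 1, x_3 = 0 ↦ 0  <
x_2 = 1, x_3 = 1/3 ↦ 0  <
x_2 = 1, x_3 = 2/3 ↦ 0  <
x_2 = 1, x_3 = 1 ↦ 0  <
So 1 of the 16 assignments meets the threshold.

1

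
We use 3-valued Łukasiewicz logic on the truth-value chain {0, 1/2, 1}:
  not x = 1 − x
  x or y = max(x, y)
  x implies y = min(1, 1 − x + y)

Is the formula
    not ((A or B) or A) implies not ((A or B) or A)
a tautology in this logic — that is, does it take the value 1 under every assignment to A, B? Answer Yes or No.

A = 0, B = 0 ↦ 1
A = 0, B = 1/2 ↦ 1
A = 0, B = 1 ↦ 1
A = 1/2, B = 0 ↦ 1
A = 1/2, B = 1/2 ↦ 1
A = 1/2, B = 1 ↦ 1
A = 1, B = 0 ↦ 1
A = 1, B = 1/2 ↦ 1
A = 1, B = 1 ↦ 1
Every assignment gives a value ≥ 1.

Yes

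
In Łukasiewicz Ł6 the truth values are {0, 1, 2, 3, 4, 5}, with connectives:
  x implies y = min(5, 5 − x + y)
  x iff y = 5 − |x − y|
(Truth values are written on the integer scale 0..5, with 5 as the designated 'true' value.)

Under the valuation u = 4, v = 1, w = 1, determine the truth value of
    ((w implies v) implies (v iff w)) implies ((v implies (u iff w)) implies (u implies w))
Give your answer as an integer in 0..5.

w implies v = 1 implies 1 = 5
v iff w = 1 iff 1 = 5
(w implies v) implies (v iff w) = 5 implies 5 = 5
u iff w = 4 iff 1 = 2
v implies (u iff w) = 1 implies 2 = 5
u implies w = 4 implies 1 = 2
(v implies (u iff w)) implies (u implies w) = 5 implies 2 = 2
((w implies v) implies (v iff w)) implies ((v implies (u iff w)) implies (u implies w)) = 5 implies 2 = 2

2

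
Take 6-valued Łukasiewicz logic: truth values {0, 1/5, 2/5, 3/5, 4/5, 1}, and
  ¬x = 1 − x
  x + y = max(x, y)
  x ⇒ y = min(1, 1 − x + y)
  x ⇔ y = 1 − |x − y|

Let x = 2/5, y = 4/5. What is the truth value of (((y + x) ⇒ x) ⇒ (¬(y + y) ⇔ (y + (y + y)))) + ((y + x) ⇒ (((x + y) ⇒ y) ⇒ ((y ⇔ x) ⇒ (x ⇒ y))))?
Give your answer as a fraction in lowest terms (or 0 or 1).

y + x = 4/5 + 2/5 = 4/5
(y + x) ⇒ x = 4/5 ⇒ 2/5 = 3/5
y + y = 4/5 + 4/5 = 4/5
¬(y + y) = ¬4/5 = 1/5
y + y = 4/5 + 4/5 = 4/5
y + (y + y) = 4/5 + 4/5 = 4/5
¬(y + y) ⇔ (y + (y + y)) = 1/5 ⇔ 4/5 = 2/5
((y + x) ⇒ x) ⇒ (¬(y + y) ⇔ (y + (y + y))) = 3/5 ⇒ 2/5 = 4/5
y + x = 4/5 + 2/5 = 4/5
x + y = 2/5 + 4/5 = 4/5
(x + y) ⇒ y = 4/5 ⇒ 4/5 = 1
y ⇔ x = 4/5 ⇔ 2/5 = 3/5
x ⇒ y = 2/5 ⇒ 4/5 = 1
(y ⇔ x) ⇒ (x ⇒ y) = 3/5 ⇒ 1 = 1
((x + y) ⇒ y) ⇒ ((y ⇔ x) ⇒ (x ⇒ y)) = 1 ⇒ 1 = 1
(y + x) ⇒ (((x + y) ⇒ y) ⇒ ((y ⇔ x) ⇒ (x ⇒ y))) = 4/5 ⇒ 1 = 1
(((y + x) ⇒ x) ⇒ (¬(y + y) ⇔ (y + (y + y)))) + ((y + x) ⇒ (((x + y) ⇒ y) ⇒ ((y ⇔ x) ⇒ (x ⇒ y)))) = 4/5 + 1 = 1

1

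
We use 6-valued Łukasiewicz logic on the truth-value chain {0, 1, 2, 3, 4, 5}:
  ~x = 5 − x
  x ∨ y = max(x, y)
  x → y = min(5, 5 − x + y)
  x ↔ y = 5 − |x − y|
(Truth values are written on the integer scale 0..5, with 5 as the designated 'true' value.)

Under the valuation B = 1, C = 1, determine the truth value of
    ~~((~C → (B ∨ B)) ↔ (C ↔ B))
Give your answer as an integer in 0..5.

2

~C = ~1 = 4
B ∨ B = 1 ∨ 1 = 1
~C → (B ∨ B) = 4 → 1 = 2
C ↔ B = 1 ↔ 1 = 5
(~C → (B ∨ B)) ↔ (C ↔ B) = 2 ↔ 5 = 2
~((~C → (B ∨ B)) ↔ (C ↔ B)) = ~2 = 3
~~((~C → (B ∨ B)) ↔ (C ↔ B)) = ~3 = 2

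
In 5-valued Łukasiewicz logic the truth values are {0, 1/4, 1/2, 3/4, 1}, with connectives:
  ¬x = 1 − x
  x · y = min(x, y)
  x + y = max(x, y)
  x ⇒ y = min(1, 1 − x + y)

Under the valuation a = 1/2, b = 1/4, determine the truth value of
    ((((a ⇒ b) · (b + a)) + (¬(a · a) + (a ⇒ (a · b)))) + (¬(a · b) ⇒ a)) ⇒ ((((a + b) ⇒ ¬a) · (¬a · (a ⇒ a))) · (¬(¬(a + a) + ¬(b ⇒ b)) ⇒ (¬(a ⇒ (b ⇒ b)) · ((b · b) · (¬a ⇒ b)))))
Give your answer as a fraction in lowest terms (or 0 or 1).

a ⇒ b = 1/2 ⇒ 1/4 = 3/4
b + a = 1/4 + 1/2 = 1/2
(a ⇒ b) · (b + a) = 3/4 · 1/2 = 1/2
a · a = 1/2 · 1/2 = 1/2
¬(a · a) = ¬1/2 = 1/2
a · b = 1/2 · 1/4 = 1/4
a ⇒ (a · b) = 1/2 ⇒ 1/4 = 3/4
¬(a · a) + (a ⇒ (a · b)) = 1/2 + 3/4 = 3/4
((a ⇒ b) · (b + a)) + (¬(a · a) + (a ⇒ (a · b))) = 1/2 + 3/4 = 3/4
a · b = 1/2 · 1/4 = 1/4
¬(a · b) = ¬1/4 = 3/4
¬(a · b) ⇒ a = 3/4 ⇒ 1/2 = 3/4
(((a ⇒ b) · (b + a)) + (¬(a · a) + (a ⇒ (a · b)))) + (¬(a · b) ⇒ a) = 3/4 + 3/4 = 3/4
a + b = 1/2 + 1/4 = 1/2
¬a = ¬1/2 = 1/2
(a + b) ⇒ ¬a = 1/2 ⇒ 1/2 = 1
¬a = ¬1/2 = 1/2
a ⇒ a = 1/2 ⇒ 1/2 = 1
¬a · (a ⇒ a) = 1/2 · 1 = 1/2
((a + b) ⇒ ¬a) · (¬a · (a ⇒ a)) = 1 · 1/2 = 1/2
a + a = 1/2 + 1/2 = 1/2
¬(a + a) = ¬1/2 = 1/2
b ⇒ b = 1/4 ⇒ 1/4 = 1
¬(b ⇒ b) = ¬1 = 0
¬(a + a) + ¬(b ⇒ b) = 1/2 + 0 = 1/2
¬(¬(a + a) + ¬(b ⇒ b)) = ¬1/2 = 1/2
b ⇒ b = 1/4 ⇒ 1/4 = 1
a ⇒ (b ⇒ b) = 1/2 ⇒ 1 = 1
¬(a ⇒ (b ⇒ b)) = ¬1 = 0
b · b = 1/4 · 1/4 = 1/4
¬a = ¬1/2 = 1/2
¬a ⇒ b = 1/2 ⇒ 1/4 = 3/4
(b · b) · (¬a ⇒ b) = 1/4 · 3/4 = 1/4
¬(a ⇒ (b ⇒ b)) · ((b · b) · (¬a ⇒ b)) = 0 · 1/4 = 0
¬(¬(a + a) + ¬(b ⇒ b)) ⇒ (¬(a ⇒ (b ⇒ b)) · ((b · b) · (¬a ⇒ b))) = 1/2 ⇒ 0 = 1/2
(((a + b) ⇒ ¬a) · (¬a · (a ⇒ a))) · (¬(¬(a + a) + ¬(b ⇒ b)) ⇒ (¬(a ⇒ (b ⇒ b)) · ((b · b) · (¬a ⇒ b)))) = 1/2 · 1/2 = 1/2
((((a ⇒ b) · (b + a)) + (¬(a · a) + (a ⇒ (a · b)))) + (¬(a · b) ⇒ a)) ⇒ ((((a + b) ⇒ ¬a) · (¬a · (a ⇒ a))) · (¬(¬(a + a) + ¬(b ⇒ b)) ⇒ (¬(a ⇒ (b ⇒ b)) · ((b · b) · (¬a ⇒ b))))) = 3/4 ⇒ 1/2 = 3/4

3/4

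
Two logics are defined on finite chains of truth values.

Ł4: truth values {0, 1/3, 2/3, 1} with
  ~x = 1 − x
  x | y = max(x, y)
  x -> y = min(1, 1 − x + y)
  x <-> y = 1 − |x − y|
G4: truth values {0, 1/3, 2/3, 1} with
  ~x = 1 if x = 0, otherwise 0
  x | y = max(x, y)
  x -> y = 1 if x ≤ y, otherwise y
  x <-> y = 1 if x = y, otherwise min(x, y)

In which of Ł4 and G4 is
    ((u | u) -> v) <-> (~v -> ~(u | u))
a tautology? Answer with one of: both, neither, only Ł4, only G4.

In Ł4: every assignment gives 1 — tautology.
In G4: at u = 2/3, v = 1/3 the value is 1/3 — not a tautology.

only Ł4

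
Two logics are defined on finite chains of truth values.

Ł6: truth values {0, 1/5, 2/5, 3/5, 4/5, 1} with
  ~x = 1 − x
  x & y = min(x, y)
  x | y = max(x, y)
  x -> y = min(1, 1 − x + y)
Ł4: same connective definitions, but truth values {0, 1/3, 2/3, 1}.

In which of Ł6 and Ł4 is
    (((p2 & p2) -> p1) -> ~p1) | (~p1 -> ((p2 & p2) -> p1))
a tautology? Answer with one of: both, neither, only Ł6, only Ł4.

In Ł6: every assignment gives 1 — tautology.
In Ł4: every assignment gives 1 — tautology.

both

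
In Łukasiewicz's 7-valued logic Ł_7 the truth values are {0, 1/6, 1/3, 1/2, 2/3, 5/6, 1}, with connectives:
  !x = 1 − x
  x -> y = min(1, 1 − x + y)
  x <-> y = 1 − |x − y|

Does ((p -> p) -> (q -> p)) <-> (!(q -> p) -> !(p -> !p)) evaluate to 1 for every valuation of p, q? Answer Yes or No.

Counterexample: take p = 2/3, q = 5/6.
p -> p = 2/3 -> 2/3 = 1
q -> p = 5/6 -> 2/3 = 5/6
(p -> p) -> (q -> p) = 1 -> 5/6 = 5/6
q -> p = 5/6 -> 2/3 = 5/6
!(q -> p) = !5/6 = 1/6
!p = !2/3 = 1/3
p -> !p = 2/3 -> 1/3 = 2/3
!(p -> !p) = !2/3 = 1/3
!(q -> p) -> !(p -> !p) = 1/6 -> 1/3 = 1
((p -> p) -> (q -> p)) <-> (!(q -> p) -> !(p -> !p)) = 5/6 <-> 1 = 5/6
This gives 5/6 ≠ 1.

No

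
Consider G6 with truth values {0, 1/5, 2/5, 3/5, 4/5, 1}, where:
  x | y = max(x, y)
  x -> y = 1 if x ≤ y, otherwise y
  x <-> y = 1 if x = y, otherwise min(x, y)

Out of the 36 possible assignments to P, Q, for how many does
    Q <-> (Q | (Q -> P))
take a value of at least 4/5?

18

value 1: 16 assignments (counts)
value 4/5: 2 assignments (counts)
value 3/5: 3 assignments
value 2/5: 4 assignments
value 1/5: 5 assignments
value 0: 6 assignments
So 18 of the 36 assignments meet the threshold.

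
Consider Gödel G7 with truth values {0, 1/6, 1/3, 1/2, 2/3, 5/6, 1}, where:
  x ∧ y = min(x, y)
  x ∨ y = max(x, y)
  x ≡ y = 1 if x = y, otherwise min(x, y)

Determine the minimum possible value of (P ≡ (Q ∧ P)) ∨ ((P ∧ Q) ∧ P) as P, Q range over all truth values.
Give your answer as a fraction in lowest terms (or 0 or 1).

0

Take P = 1/6, Q = 0:
Q ∧ P = 0 ∧ 1/6 = 0
P ≡ (Q ∧ P) = 1/6 ≡ 0 = 0
P ∧ Q = 1/6 ∧ 0 = 0
(P ∧ Q) ∧ P = 0 ∧ 1/6 = 0
(P ≡ (Q ∧ P)) ∨ ((P ∧ Q) ∧ P) = 0 ∨ 0 = 0
No assignment yields a value below 0, so this is the minimum.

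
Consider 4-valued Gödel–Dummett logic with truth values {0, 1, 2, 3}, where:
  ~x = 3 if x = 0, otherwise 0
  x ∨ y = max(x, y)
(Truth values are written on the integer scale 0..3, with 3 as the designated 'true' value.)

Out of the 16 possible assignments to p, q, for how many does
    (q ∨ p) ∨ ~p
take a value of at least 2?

14

p = 0, q = 0 ↦ 3  ≥
p = 0, q = 1 ↦ 3  ≥
p = 0, q = 2 ↦ 3  ≥
p = 0, q = 3 ↦ 3  ≥
p = 1, q = 0 ↦ 1  <
p = 1, q = 1 ↦ 1  <
p = 1, q = 2 ↦ 2  ≥
p = 1, q = 3 ↦ 3  ≥
p = 2, q = 0 ↦ 2  ≥
p = 2, q = 1 ↦ 2  ≥
p = 2, q = 2 ↦ 2  ≥
p = 2, q = 3 ↦ 3  ≥
p = 3, q = 0 ↦ 3  ≥
p = 3, q = 1 ↦ 3  ≥
p = 3, q = 2 ↦ 3  ≥
p = 3, q = 3 ↦ 3  ≥
So 14 of the 16 assignments meet the threshold.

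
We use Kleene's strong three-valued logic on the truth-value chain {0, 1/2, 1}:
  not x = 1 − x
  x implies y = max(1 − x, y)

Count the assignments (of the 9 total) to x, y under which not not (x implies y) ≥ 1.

5

x = 0, y = 0 ↦ 1  ≥
x = 0, y = 1/2 ↦ 1  ≥
x = 0, y = 1 ↦ 1  ≥
x = 1/2, y = 0 ↦ 1/2  <
x = 1/2, y = 1/2 ↦ 1/2  <
x = 1/2, y = 1 ↦ 1  ≥
x = 1, y = 0 ↦ 0  <
x = 1, y = 1/2 ↦ 1/2  <
x = 1, y = 1 ↦ 1  ≥
So 5 of the 9 assignments meet the threshold.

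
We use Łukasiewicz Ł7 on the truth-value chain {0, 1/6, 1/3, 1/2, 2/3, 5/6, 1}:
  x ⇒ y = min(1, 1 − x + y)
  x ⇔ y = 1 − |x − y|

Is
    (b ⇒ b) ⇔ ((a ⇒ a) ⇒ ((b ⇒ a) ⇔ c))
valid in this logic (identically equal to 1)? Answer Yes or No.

No

Counterexample: take a = 0, b = 0, c = 0.
b ⇒ b = 0 ⇒ 0 = 1
a ⇒ a = 0 ⇒ 0 = 1
b ⇒ a = 0 ⇒ 0 = 1
(b ⇒ a) ⇔ c = 1 ⇔ 0 = 0
(a ⇒ a) ⇒ ((b ⇒ a) ⇔ c) = 1 ⇒ 0 = 0
(b ⇒ b) ⇔ ((a ⇒ a) ⇒ ((b ⇒ a) ⇔ c)) = 1 ⇔ 0 = 0
This gives 0 ≠ 1.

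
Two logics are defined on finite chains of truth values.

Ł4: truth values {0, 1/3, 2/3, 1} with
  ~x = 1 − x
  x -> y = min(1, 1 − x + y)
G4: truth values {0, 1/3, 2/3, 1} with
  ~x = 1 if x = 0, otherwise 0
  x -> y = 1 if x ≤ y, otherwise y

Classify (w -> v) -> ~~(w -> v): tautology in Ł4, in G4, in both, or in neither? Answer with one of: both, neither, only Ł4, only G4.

In Ł4: every assignment gives 1 — tautology.
In G4: every assignment gives 1 — tautology.

both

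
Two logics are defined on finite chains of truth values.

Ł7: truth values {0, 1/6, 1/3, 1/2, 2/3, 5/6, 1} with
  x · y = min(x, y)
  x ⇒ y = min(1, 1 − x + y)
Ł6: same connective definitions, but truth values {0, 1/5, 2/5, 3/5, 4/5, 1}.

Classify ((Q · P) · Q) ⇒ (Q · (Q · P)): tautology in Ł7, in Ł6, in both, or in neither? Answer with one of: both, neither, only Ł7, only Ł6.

both

In Ł7: every assignment gives 1 — tautology.
In Ł6: every assignment gives 1 — tautology.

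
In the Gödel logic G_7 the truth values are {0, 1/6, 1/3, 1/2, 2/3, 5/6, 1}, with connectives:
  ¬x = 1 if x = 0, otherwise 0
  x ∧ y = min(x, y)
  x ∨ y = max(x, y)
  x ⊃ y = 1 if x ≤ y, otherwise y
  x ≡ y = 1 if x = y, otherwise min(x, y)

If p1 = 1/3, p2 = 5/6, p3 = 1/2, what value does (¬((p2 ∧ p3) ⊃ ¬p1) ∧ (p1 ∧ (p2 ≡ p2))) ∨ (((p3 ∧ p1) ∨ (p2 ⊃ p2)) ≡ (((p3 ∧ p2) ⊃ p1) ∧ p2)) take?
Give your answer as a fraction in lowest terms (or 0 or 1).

p2 ∧ p3 = 5/6 ∧ 1/2 = 1/2
¬p1 = ¬1/3 = 0
(p2 ∧ p3) ⊃ ¬p1 = 1/2 ⊃ 0 = 0
¬((p2 ∧ p3) ⊃ ¬p1) = ¬0 = 1
p2 ≡ p2 = 5/6 ≡ 5/6 = 1
p1 ∧ (p2 ≡ p2) = 1/3 ∧ 1 = 1/3
¬((p2 ∧ p3) ⊃ ¬p1) ∧ (p1 ∧ (p2 ≡ p2)) = 1 ∧ 1/3 = 1/3
p3 ∧ p1 = 1/2 ∧ 1/3 = 1/3
p2 ⊃ p2 = 5/6 ⊃ 5/6 = 1
(p3 ∧ p1) ∨ (p2 ⊃ p2) = 1/3 ∨ 1 = 1
p3 ∧ p2 = 1/2 ∧ 5/6 = 1/2
(p3 ∧ p2) ⊃ p1 = 1/2 ⊃ 1/3 = 1/3
((p3 ∧ p2) ⊃ p1) ∧ p2 = 1/3 ∧ 5/6 = 1/3
((p3 ∧ p1) ∨ (p2 ⊃ p2)) ≡ (((p3 ∧ p2) ⊃ p1) ∧ p2) = 1 ≡ 1/3 = 1/3
(¬((p2 ∧ p3) ⊃ ¬p1) ∧ (p1 ∧ (p2 ≡ p2))) ∨ (((p3 ∧ p1) ∨ (p2 ⊃ p2)) ≡ (((p3 ∧ p2) ⊃ p1) ∧ p2)) = 1/3 ∨ 1/3 = 1/3

1/3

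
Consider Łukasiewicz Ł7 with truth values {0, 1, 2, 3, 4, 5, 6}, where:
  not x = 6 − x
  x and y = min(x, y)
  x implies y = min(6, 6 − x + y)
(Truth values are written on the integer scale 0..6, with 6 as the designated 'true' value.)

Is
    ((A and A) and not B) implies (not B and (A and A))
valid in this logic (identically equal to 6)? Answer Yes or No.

At A = 2, B = 0, for instance:
A and A = 2 and 2 = 2
not B = not 0 = 6
(A and A) and not B = 2 and 6 = 2
not B and (A and A) = 6 and 2 = 2
((A and A) and not B) implies (not B and (A and A)) = 2 implies 2 = 6
and checking the remaining 48 assignments likewise gives ≥ 6 in every case.

Yes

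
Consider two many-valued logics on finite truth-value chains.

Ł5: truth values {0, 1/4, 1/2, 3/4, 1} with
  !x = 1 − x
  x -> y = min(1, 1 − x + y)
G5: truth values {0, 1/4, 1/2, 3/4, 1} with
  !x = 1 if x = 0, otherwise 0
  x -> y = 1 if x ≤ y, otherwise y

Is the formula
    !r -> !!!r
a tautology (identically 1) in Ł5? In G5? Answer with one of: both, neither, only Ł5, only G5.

In Ł5: every assignment gives 1 — tautology.
In G5: every assignment gives 1 — tautology.

both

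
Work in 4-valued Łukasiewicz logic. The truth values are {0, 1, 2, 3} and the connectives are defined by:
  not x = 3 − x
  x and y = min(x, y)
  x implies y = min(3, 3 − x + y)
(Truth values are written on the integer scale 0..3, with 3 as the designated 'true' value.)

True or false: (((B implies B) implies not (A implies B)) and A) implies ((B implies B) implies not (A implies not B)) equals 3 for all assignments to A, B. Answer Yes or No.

Counterexample: take A = 1, B = 0.
B implies B = 0 implies 0 = 3
A implies B = 1 implies 0 = 2
not (A implies B) = not 2 = 1
(B implies B) implies not (A implies B) = 3 implies 1 = 1
((B implies B) implies not (A implies B)) and A = 1 and 1 = 1
B implies B = 0 implies 0 = 3
not B = not 0 = 3
A implies not B = 1 implies 3 = 3
not (A implies not B) = not 3 = 0
(B implies B) implies not (A implies not B) = 3 implies 0 = 0
(((B implies B) implies not (A implies B)) and A) implies ((B implies B) implies not (A implies not B)) = 1 implies 0 = 2
This gives 2 ≠ 3.

No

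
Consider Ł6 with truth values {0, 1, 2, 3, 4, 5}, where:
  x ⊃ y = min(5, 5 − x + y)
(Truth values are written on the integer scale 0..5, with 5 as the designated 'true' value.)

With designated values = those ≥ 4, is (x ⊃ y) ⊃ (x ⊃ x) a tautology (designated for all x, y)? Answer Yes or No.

At x = 1, y = 5, for instance:
x ⊃ y = 1 ⊃ 5 = 5
x ⊃ x = 1 ⊃ 1 = 5
(x ⊃ y) ⊃ (x ⊃ x) = 5 ⊃ 5 = 5
and checking the remaining 35 assignments likewise gives ≥ 4 in every case.

Yes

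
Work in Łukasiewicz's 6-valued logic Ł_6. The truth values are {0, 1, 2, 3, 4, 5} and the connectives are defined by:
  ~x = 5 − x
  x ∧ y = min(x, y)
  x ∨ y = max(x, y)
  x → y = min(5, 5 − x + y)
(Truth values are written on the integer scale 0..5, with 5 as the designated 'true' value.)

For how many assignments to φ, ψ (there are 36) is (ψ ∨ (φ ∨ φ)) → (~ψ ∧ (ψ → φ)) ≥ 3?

value 5: 15 assignments (counts)
value 4: 6 assignments (counts)
value 3: 2 assignments (counts)
value 2: 6 assignments
value 1: 1 assignment
value 0: 6 assignments
So 23 of the 36 assignments meet the threshold.

23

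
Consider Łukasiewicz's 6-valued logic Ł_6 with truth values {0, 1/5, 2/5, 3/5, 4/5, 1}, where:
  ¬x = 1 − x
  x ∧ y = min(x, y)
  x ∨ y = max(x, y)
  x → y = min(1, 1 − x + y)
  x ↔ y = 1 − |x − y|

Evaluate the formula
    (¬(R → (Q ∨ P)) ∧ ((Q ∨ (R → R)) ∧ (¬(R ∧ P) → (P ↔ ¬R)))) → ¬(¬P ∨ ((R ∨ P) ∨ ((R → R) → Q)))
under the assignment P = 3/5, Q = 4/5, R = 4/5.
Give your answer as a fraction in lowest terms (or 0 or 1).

1

Q ∨ P = 4/5 ∨ 3/5 = 4/5
R → (Q ∨ P) = 4/5 → 4/5 = 1
¬(R → (Q ∨ P)) = ¬1 = 0
R → R = 4/5 → 4/5 = 1
Q ∨ (R → R) = 4/5 ∨ 1 = 1
R ∧ P = 4/5 ∧ 3/5 = 3/5
¬(R ∧ P) = ¬3/5 = 2/5
¬R = ¬4/5 = 1/5
P ↔ ¬R = 3/5 ↔ 1/5 = 3/5
¬(R ∧ P) → (P ↔ ¬R) = 2/5 → 3/5 = 1
(Q ∨ (R → R)) ∧ (¬(R ∧ P) → (P ↔ ¬R)) = 1 ∧ 1 = 1
¬(R → (Q ∨ P)) ∧ ((Q ∨ (R → R)) ∧ (¬(R ∧ P) → (P ↔ ¬R))) = 0 ∧ 1 = 0
¬P = ¬3/5 = 2/5
R ∨ P = 4/5 ∨ 3/5 = 4/5
R → R = 4/5 → 4/5 = 1
(R → R) → Q = 1 → 4/5 = 4/5
(R ∨ P) ∨ ((R → R) → Q) = 4/5 ∨ 4/5 = 4/5
¬P ∨ ((R ∨ P) ∨ ((R → R) → Q)) = 2/5 ∨ 4/5 = 4/5
¬(¬P ∨ ((R ∨ P) ∨ ((R → R) → Q))) = ¬4/5 = 1/5
(¬(R → (Q ∨ P)) ∧ ((Q ∨ (R → R)) ∧ (¬(R ∧ P) → (P ↔ ¬R)))) → ¬(¬P ∨ ((R ∨ P) ∨ ((R → R) → Q))) = 0 → 1/5 = 1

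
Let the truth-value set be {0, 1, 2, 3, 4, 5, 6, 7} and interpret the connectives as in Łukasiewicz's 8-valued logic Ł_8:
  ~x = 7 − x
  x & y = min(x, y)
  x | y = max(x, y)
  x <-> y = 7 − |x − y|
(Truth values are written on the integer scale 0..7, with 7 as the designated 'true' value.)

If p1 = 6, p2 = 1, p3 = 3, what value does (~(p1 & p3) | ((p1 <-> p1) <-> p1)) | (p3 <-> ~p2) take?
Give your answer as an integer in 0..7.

p1 & p3 = 6 & 3 = 3
~(p1 & p3) = ~3 = 4
p1 <-> p1 = 6 <-> 6 = 7
(p1 <-> p1) <-> p1 = 7 <-> 6 = 6
~(p1 & p3) | ((p1 <-> p1) <-> p1) = 4 | 6 = 6
~p2 = ~1 = 6
p3 <-> ~p2 = 3 <-> 6 = 4
(~(p1 & p3) | ((p1 <-> p1) <-> p1)) | (p3 <-> ~p2) = 6 | 4 = 6

6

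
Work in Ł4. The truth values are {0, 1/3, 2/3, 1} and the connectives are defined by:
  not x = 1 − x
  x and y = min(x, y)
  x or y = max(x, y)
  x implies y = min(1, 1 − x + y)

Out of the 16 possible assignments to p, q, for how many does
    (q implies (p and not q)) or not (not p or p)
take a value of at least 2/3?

p = 0, q = 0 ↦ 1  ≥
p = 0, q = 1/3 ↦ 2/3  ≥
p = 0, q = 2/3 ↦ 1/3  <
p = 0, q = 1 ↦ 0  <
p = 1/3, q = 0 ↦ 1  ≥
p = 1/3, q = 1/3 ↦ 1  ≥
p = 1/3, q = 2/3 ↦ 2/3  ≥
p = 1/3, q = 1 ↦ 1/3  <
p = 2/3, q = 0 ↦ 1  ≥
p = 2/3, q = 1/3 ↦ 1  ≥
p = 2/3, q = 2/3 ↦ 2/3  ≥
p = 2/3, q = 1 ↦ 1/3  <
p = 1, q = 0 ↦ 1  ≥
p = 1, q = 1/3 ↦ 1  ≥
p = 1, q = 2/3 ↦ 2/3  ≥
p = 1, q = 1 ↦ 0  <
So 11 of the 16 assignments meet the threshold.

11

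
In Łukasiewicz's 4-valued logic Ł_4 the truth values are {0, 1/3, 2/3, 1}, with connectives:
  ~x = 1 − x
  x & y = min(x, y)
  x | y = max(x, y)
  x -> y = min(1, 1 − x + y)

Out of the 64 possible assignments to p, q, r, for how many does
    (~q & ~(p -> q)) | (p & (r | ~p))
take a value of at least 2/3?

22

value 1: 7 assignments (counts)
value 2/3: 15 assignments (counts)
value 1/3: 25 assignments
value 0: 17 assignments
So 22 of the 64 assignments meet the threshold.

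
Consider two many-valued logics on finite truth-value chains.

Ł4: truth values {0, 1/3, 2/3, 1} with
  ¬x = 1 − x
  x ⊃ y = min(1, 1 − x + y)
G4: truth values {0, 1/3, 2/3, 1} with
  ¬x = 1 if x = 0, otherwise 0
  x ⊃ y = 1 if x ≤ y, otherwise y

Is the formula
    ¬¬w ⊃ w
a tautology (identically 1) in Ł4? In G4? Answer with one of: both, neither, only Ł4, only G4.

In Ł4: every assignment gives 1 — tautology.
In G4: at w = 1/3 the value is 1/3 — not a tautology.

only Ł4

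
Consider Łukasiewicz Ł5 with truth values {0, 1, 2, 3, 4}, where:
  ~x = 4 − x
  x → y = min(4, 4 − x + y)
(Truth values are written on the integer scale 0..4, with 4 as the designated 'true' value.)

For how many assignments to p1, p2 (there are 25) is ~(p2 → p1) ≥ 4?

value 4: 1 assignment (counts)
value 3: 2 assignments
value 2: 3 assignments
value 1: 4 assignments
value 0: 15 assignments
So 1 of the 25 assignments meets the threshold.

1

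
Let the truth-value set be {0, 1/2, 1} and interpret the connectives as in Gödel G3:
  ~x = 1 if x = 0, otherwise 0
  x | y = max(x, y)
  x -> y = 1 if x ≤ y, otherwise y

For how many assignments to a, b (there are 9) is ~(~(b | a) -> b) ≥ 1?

1

a = 0, b = 0 ↦ 1  ≥
a = 0, b = 1/2 ↦ 0  <
a = 0, b = 1 ↦ 0  <
a = 1/2, b = 0 ↦ 0  <
a = 1/2, b = 1/2 ↦ 0  <
a = 1/2, b = 1 ↦ 0  <
a = 1, b = 0 ↦ 0  <
a = 1, b = 1/2 ↦ 0  <
a = 1, b = 1 ↦ 0  <
So 1 of the 9 assignments meets the threshold.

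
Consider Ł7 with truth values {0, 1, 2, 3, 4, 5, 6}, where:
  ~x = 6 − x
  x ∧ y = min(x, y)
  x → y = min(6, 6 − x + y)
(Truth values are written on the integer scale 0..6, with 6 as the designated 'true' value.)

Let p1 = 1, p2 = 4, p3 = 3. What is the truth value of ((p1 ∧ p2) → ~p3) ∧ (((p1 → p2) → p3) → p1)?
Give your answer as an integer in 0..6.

4

p1 ∧ p2 = 1 ∧ 4 = 1
~p3 = ~3 = 3
(p1 ∧ p2) → ~p3 = 1 → 3 = 6
p1 → p2 = 1 → 4 = 6
(p1 → p2) → p3 = 6 → 3 = 3
((p1 → p2) → p3) → p1 = 3 → 1 = 4
((p1 ∧ p2) → ~p3) ∧ (((p1 → p2) → p3) → p1) = 6 ∧ 4 = 4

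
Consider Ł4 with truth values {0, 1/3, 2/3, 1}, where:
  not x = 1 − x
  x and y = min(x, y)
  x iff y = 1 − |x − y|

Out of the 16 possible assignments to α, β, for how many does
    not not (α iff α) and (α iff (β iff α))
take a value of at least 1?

5

α = 0, β = 0 ↦ 0  <
α = 0, β = 1/3 ↦ 1/3  <
α = 0, β = 2/3 ↦ 2/3  <
α = 0, β = 1 ↦ 1  ≥
α = 1/3, β = 0 ↦ 2/3  <
α = 1/3, β = 1/3 ↦ 1/3  <
α = 1/3, β = 2/3 ↦ 2/3  <
α = 1/3, β = 1 ↦ 1  ≥
α = 2/3, β = 0 ↦ 2/3  <
α = 2/3, β = 1/3 ↦ 1  ≥
α = 2/3, β = 2/3 ↦ 2/3  <
α = 2/3, β = 1 ↦ 1  ≥
α = 1, β = 0 ↦ 0  <
α = 1, β = 1/3 ↦ 1/3  <
α = 1, β = 2/3 ↦ 2/3  <
α = 1, β = 1 ↦ 1  ≥
So 5 of the 16 assignments meet the threshold.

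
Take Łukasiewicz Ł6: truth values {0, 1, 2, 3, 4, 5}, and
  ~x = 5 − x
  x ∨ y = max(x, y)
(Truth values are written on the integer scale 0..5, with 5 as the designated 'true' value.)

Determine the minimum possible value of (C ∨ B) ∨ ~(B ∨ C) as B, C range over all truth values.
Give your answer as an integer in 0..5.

3

Take B = 0, C = 2:
C ∨ B = 2 ∨ 0 = 2
B ∨ C = 0 ∨ 2 = 2
~(B ∨ C) = ~2 = 3
(C ∨ B) ∨ ~(B ∨ C) = 2 ∨ 3 = 3
No assignment yields a value below 3, so this is the minimum.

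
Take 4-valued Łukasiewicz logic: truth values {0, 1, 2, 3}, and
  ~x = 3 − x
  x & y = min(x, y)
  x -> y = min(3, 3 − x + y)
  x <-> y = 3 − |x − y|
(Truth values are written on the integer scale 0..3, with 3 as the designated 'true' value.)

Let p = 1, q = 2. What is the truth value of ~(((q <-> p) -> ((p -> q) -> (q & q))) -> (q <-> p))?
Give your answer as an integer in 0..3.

q <-> p = 2 <-> 1 = 2
p -> q = 1 -> 2 = 3
q & q = 2 & 2 = 2
(p -> q) -> (q & q) = 3 -> 2 = 2
(q <-> p) -> ((p -> q) -> (q & q)) = 2 -> 2 = 3
q <-> p = 2 <-> 1 = 2
((q <-> p) -> ((p -> q) -> (q & q))) -> (q <-> p) = 3 -> 2 = 2
~(((q <-> p) -> ((p -> q) -> (q & q))) -> (q <-> p)) = ~2 = 1

1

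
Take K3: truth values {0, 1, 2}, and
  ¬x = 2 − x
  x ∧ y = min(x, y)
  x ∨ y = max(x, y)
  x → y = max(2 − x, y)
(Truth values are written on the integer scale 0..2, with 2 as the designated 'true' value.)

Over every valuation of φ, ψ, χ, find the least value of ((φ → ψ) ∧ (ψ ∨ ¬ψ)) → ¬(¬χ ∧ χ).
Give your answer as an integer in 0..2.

Take φ = 0, ψ = 0, χ = 1:
φ → ψ = 0 → 0 = 2
¬ψ = ¬0 = 2
ψ ∨ ¬ψ = 0 ∨ 2 = 2
(φ → ψ) ∧ (ψ ∨ ¬ψ) = 2 ∧ 2 = 2
¬χ = ¬1 = 1
¬χ ∧ χ = 1 ∧ 1 = 1
¬(¬χ ∧ χ) = ¬1 = 1
((φ → ψ) ∧ (ψ ∨ ¬ψ)) → ¬(¬χ ∧ χ) = 2 → 1 = 1
No assignment yields a value below 1, so this is the minimum.

1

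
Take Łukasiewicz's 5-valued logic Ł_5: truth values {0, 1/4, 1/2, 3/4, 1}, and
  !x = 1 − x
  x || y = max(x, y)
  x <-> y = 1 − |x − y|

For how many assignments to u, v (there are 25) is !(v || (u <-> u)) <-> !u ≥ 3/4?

value 1: 5 assignments (counts)
value 3/4: 5 assignments (counts)
value 1/2: 5 assignments
value 1/4: 5 assignments
value 0: 5 assignments
So 10 of the 25 assignments meet the threshold.

10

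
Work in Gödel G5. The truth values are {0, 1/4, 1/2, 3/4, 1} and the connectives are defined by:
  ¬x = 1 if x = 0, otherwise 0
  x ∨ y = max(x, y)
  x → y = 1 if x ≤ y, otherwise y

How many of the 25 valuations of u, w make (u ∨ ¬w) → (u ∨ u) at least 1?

21

value 1: 21 assignments (counts)
value 3/4: 1 assignment
value 1/2: 1 assignment
value 1/4: 1 assignment
value 0: 1 assignment
So 21 of the 25 assignments meet the threshold.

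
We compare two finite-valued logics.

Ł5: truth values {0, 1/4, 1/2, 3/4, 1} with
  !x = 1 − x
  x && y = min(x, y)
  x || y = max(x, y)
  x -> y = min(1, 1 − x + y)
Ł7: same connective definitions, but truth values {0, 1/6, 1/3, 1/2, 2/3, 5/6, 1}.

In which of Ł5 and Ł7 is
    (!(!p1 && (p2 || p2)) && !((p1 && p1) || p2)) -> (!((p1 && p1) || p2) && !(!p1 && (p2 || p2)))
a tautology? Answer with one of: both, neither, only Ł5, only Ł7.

both

In Ł5: every assignment gives 1 — tautology.
In Ł7: every assignment gives 1 — tautology.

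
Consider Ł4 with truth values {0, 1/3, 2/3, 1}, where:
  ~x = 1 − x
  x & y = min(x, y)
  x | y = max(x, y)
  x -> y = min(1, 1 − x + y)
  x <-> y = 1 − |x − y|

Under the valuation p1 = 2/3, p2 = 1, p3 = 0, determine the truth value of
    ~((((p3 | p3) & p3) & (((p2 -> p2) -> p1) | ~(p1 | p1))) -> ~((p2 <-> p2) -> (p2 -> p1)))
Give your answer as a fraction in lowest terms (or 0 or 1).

0

p3 | p3 = 0 | 0 = 0
(p3 | p3) & p3 = 0 & 0 = 0
p2 -> p2 = 1 -> 1 = 1
(p2 -> p2) -> p1 = 1 -> 2/3 = 2/3
p1 | p1 = 2/3 | 2/3 = 2/3
~(p1 | p1) = ~2/3 = 1/3
((p2 -> p2) -> p1) | ~(p1 | p1) = 2/3 | 1/3 = 2/3
((p3 | p3) & p3) & (((p2 -> p2) -> p1) | ~(p1 | p1)) = 0 & 2/3 = 0
p2 <-> p2 = 1 <-> 1 = 1
p2 -> p1 = 1 -> 2/3 = 2/3
(p2 <-> p2) -> (p2 -> p1) = 1 -> 2/3 = 2/3
~((p2 <-> p2) -> (p2 -> p1)) = ~2/3 = 1/3
(((p3 | p3) & p3) & (((p2 -> p2) -> p1) | ~(p1 | p1))) -> ~((p2 <-> p2) -> (p2 -> p1)) = 0 -> 1/3 = 1
~((((p3 | p3) & p3) & (((p2 -> p2) -> p1) | ~(p1 | p1))) -> ~((p2 <-> p2) -> (p2 -> p1))) = ~1 = 0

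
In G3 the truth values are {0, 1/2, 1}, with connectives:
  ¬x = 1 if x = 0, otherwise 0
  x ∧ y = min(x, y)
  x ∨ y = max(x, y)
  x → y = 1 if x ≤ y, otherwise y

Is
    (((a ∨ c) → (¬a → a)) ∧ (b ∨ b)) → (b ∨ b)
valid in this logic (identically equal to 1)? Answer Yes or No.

At a = 0, b = 1, c = 1/2, for instance:
a ∨ c = 0 ∨ 1/2 = 1/2
¬a = ¬0 = 1
¬a → a = 1 → 0 = 0
(a ∨ c) → (¬a → a) = 1/2 → 0 = 0
b ∨ b = 1 ∨ 1 = 1
((a ∨ c) → (¬a → a)) ∧ (b ∨ b) = 0 ∧ 1 = 0
(((a ∨ c) → (¬a → a)) ∧ (b ∨ b)) → (b ∨ b) = 0 → 1 = 1
and checking the remaining 26 assignments likewise gives ≥ 1 in every case.

Yes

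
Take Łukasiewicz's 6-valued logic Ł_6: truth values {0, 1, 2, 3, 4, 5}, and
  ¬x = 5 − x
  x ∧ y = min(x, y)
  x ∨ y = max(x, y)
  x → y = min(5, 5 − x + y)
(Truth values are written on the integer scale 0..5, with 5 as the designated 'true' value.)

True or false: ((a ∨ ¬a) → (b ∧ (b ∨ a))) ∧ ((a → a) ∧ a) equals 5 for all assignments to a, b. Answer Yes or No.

No

Counterexample: take a = 0, b = 0.
¬a = ¬0 = 5
a ∨ ¬a = 0 ∨ 5 = 5
b ∨ a = 0 ∨ 0 = 0
b ∧ (b ∨ a) = 0 ∧ 0 = 0
(a ∨ ¬a) → (b ∧ (b ∨ a)) = 5 → 0 = 0
a → a = 0 → 0 = 5
(a → a) ∧ a = 5 ∧ 0 = 0
((a ∨ ¬a) → (b ∧ (b ∨ a))) ∧ ((a → a) ∧ a) = 0 ∧ 0 = 0
This gives 0 ≠ 5.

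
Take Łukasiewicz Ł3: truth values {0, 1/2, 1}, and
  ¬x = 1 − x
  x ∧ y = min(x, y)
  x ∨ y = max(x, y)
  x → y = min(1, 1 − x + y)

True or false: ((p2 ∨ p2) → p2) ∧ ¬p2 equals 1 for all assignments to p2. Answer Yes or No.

No

Counterexample: take p2 = 1/2.
p2 ∨ p2 = 1/2 ∨ 1/2 = 1/2
(p2 ∨ p2) → p2 = 1/2 → 1/2 = 1
¬p2 = ¬1/2 = 1/2
((p2 ∨ p2) → p2) ∧ ¬p2 = 1 ∧ 1/2 = 1/2
This gives 1/2 ≠ 1.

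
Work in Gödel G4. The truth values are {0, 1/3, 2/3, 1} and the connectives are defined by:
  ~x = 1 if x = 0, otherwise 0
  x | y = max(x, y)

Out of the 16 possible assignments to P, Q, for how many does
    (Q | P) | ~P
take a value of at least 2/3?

14

P = 0, Q = 0 ↦ 1  ≥
P = 0, Q = 1/3 ↦ 1  ≥
P = 0, Q = 2/3 ↦ 1  ≥
P = 0, Q = 1 ↦ 1  ≥
P = 1/3, Q = 0 ↦ 1/3  <
P = 1/3, Q = 1/3 ↦ 1/3  <
P = 1/3, Q = 2/3 ↦ 2/3  ≥
P = 1/3, Q = 1 ↦ 1  ≥
P = 2/3, Q = 0 ↦ 2/3  ≥
P = 2/3, Q = 1/3 ↦ 2/3  ≥
P = 2/3, Q = 2/3 ↦ 2/3  ≥
P = 2/3, Q = 1 ↦ 1  ≥
P = 1, Q = 0 ↦ 1  ≥
P = 1, Q = 1/3 ↦ 1  ≥
P = 1, Q = 2/3 ↦ 1  ≥
P = 1, Q = 1 ↦ 1  ≥
So 14 of the 16 assignments meet the threshold.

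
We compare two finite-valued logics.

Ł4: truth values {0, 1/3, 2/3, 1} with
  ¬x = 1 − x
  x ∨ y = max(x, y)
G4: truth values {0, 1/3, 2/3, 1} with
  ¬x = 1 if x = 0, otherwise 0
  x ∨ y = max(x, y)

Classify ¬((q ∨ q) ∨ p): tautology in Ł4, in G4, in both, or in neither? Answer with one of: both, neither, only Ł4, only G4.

In Ł4: at p = 0, q = 1/3 the value is 2/3 — not a tautology.
In G4: at p = 0, q = 1/3 the value is 0 — not a tautology.

neither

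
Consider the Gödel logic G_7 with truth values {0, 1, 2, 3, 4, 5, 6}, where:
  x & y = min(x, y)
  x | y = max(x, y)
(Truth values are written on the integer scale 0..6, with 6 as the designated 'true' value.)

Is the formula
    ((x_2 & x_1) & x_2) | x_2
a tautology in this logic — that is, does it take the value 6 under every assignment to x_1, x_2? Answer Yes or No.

No

Counterexample: take x_1 = 0, x_2 = 0.
x_2 & x_1 = 0 & 0 = 0
(x_2 & x_1) & x_2 = 0 & 0 = 0
((x_2 & x_1) & x_2) | x_2 = 0 | 0 = 0
This gives 0 ≠ 6.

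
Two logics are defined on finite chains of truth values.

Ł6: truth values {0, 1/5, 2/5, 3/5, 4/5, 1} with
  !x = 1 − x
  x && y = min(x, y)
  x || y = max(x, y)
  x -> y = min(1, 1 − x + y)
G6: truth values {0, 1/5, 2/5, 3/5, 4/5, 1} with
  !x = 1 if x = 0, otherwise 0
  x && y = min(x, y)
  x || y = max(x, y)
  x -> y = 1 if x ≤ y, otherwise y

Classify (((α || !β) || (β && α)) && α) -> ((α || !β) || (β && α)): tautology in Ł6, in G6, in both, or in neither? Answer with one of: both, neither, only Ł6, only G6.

both

In Ł6: every assignment gives 1 — tautology.
In G6: every assignment gives 1 — tautology.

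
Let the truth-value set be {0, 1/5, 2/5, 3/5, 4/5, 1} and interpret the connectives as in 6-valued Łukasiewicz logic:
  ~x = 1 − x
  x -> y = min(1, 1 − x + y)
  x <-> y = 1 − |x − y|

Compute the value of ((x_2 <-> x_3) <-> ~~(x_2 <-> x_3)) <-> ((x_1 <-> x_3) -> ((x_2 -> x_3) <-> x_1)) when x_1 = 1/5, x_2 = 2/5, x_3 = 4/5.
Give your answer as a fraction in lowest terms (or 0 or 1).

4/5

x_2 <-> x_3 = 2/5 <-> 4/5 = 3/5
x_2 <-> x_3 = 2/5 <-> 4/5 = 3/5
~(x_2 <-> x_3) = ~3/5 = 2/5
~~(x_2 <-> x_3) = ~2/5 = 3/5
(x_2 <-> x_3) <-> ~~(x_2 <-> x_3) = 3/5 <-> 3/5 = 1
x_1 <-> x_3 = 1/5 <-> 4/5 = 2/5
x_2 -> x_3 = 2/5 -> 4/5 = 1
(x_2 -> x_3) <-> x_1 = 1 <-> 1/5 = 1/5
(x_1 <-> x_3) -> ((x_2 -> x_3) <-> x_1) = 2/5 -> 1/5 = 4/5
((x_2 <-> x_3) <-> ~~(x_2 <-> x_3)) <-> ((x_1 <-> x_3) -> ((x_2 -> x_3) <-> x_1)) = 1 <-> 4/5 = 4/5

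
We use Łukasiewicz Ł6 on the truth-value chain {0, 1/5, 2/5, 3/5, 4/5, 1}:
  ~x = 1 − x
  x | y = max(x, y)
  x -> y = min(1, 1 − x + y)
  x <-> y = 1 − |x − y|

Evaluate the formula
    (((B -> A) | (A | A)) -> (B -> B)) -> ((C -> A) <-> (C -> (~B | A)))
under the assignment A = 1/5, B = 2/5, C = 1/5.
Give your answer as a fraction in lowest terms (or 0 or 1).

B -> A = 2/5 -> 1/5 = 4/5
A | A = 1/5 | 1/5 = 1/5
(B -> A) | (A | A) = 4/5 | 1/5 = 4/5
B -> B = 2/5 -> 2/5 = 1
((B -> A) | (A | A)) -> (B -> B) = 4/5 -> 1 = 1
C -> A = 1/5 -> 1/5 = 1
~B = ~2/5 = 3/5
~B | A = 3/5 | 1/5 = 3/5
C -> (~B | A) = 1/5 -> 3/5 = 1
(C -> A) <-> (C -> (~B | A)) = 1 <-> 1 = 1
(((B -> A) | (A | A)) -> (B -> B)) -> ((C -> A) <-> (C -> (~B | A))) = 1 -> 1 = 1

1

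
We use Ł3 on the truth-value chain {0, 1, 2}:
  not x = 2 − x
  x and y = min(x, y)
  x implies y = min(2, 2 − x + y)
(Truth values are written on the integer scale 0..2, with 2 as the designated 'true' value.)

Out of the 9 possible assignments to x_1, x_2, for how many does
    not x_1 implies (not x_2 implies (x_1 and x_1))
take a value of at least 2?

7

x_1 = 0, x_2 = 0 ↦ 0  <
x_1 = 0, x_2 = 1 ↦ 1  <
x_1 = 0, x_2 = 2 ↦ 2  ≥
x_1 = 1, x_2 = 0 ↦ 2  ≥
x_1 = 1, x_2 = 1 ↦ 2  ≥
x_1 = 1, x_2 = 2 ↦ 2  ≥
x_1 = 2, x_2 = 0 ↦ 2  ≥
x_1 = 2, x_2 = 1 ↦ 2  ≥
x_1 = 2, x_2 = 2 ↦ 2  ≥
So 7 of the 9 assignments meet the threshold.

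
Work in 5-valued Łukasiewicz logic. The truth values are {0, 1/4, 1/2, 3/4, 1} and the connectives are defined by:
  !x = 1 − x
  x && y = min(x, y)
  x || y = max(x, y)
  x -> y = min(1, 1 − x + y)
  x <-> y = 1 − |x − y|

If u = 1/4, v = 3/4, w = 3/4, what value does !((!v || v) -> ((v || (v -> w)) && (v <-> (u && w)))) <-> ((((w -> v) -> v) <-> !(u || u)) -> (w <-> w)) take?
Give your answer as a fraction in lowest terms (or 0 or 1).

1/4

!v = !3/4 = 1/4
!v || v = 1/4 || 3/4 = 3/4
v -> w = 3/4 -> 3/4 = 1
v || (v -> w) = 3/4 || 1 = 1
u && w = 1/4 && 3/4 = 1/4
v <-> (u && w) = 3/4 <-> 1/4 = 1/2
(v || (v -> w)) && (v <-> (u && w)) = 1 && 1/2 = 1/2
(!v || v) -> ((v || (v -> w)) && (v <-> (u && w))) = 3/4 -> 1/2 = 3/4
!((!v || v) -> ((v || (v -> w)) && (v <-> (u && w)))) = !3/4 = 1/4
w -> v = 3/4 -> 3/4 = 1
(w -> v) -> v = 1 -> 3/4 = 3/4
u || u = 1/4 || 1/4 = 1/4
!(u || u) = !1/4 = 3/4
((w -> v) -> v) <-> !(u || u) = 3/4 <-> 3/4 = 1
w <-> w = 3/4 <-> 3/4 = 1
(((w -> v) -> v) <-> !(u || u)) -> (w <-> w) = 1 -> 1 = 1
!((!v || v) -> ((v || (v -> w)) && (v <-> (u && w)))) <-> ((((w -> v) -> v) <-> !(u || u)) -> (w <-> w)) = 1/4 <-> 1 = 1/4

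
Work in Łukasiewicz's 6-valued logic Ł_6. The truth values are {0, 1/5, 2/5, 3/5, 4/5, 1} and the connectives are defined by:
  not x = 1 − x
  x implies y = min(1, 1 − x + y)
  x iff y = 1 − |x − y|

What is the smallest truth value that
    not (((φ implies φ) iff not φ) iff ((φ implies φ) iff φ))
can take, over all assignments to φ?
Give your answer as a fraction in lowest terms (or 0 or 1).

1/5

Take φ = 2/5:
φ implies φ = 2/5 implies 2/5 = 1
not φ = not 2/5 = 3/5
(φ implies φ) iff not φ = 1 iff 3/5 = 3/5
φ implies φ = 2/5 implies 2/5 = 1
(φ implies φ) iff φ = 1 iff 2/5 = 2/5
((φ implies φ) iff not φ) iff ((φ implies φ) iff φ) = 3/5 iff 2/5 = 4/5
not (((φ implies φ) iff not φ) iff ((φ implies φ) iff φ)) = not 4/5 = 1/5
No assignment yields a value below 1/5, so this is the minimum.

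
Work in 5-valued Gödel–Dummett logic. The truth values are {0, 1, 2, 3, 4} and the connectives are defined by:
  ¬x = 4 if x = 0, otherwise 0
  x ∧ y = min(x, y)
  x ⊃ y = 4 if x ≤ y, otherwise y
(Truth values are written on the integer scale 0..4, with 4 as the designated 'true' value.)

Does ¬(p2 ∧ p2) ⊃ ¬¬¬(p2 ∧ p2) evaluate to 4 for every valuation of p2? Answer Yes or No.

Yes

p2 = 0 ↦ 4
p2 = 1 ↦ 4
p2 = 2 ↦ 4
p2 = 3 ↦ 4
p2 = 4 ↦ 4
Every assignment gives a value ≥ 4.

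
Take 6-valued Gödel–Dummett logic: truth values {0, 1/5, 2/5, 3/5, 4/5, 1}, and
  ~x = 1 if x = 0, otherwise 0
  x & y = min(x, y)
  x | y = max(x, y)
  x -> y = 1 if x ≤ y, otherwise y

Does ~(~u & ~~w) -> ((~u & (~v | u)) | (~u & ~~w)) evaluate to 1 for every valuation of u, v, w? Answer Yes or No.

Counterexample: take u = 0, v = 1/5, w = 0.
~u = ~0 = 1
~w = ~0 = 1
~~w = ~1 = 0
~u & ~~w = 1 & 0 = 0
~(~u & ~~w) = ~0 = 1
~u = ~0 = 1
~v = ~1/5 = 0
~v | u = 0 | 0 = 0
~u & (~v | u) = 1 & 0 = 0
(~u & (~v | u)) | (~u & ~~w) = 0 | 0 = 0
~(~u & ~~w) -> ((~u & (~v | u)) | (~u & ~~w)) = 1 -> 0 = 0
This gives 0 ≠ 1.

No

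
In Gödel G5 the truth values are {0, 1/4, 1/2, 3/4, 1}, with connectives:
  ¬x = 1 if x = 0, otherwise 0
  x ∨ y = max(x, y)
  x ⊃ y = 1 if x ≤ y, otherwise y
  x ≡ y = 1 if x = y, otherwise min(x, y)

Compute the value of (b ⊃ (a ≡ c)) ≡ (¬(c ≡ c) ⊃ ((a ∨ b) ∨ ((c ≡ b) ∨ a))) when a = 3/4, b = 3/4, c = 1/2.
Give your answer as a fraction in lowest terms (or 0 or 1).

a ≡ c = 3/4 ≡ 1/2 = 1/2
b ⊃ (a ≡ c) = 3/4 ⊃ 1/2 = 1/2
c ≡ c = 1/2 ≡ 1/2 = 1
¬(c ≡ c) = ¬1 = 0
a ∨ b = 3/4 ∨ 3/4 = 3/4
c ≡ b = 1/2 ≡ 3/4 = 1/2
(c ≡ b) ∨ a = 1/2 ∨ 3/4 = 3/4
(a ∨ b) ∨ ((c ≡ b) ∨ a) = 3/4 ∨ 3/4 = 3/4
¬(c ≡ c) ⊃ ((a ∨ b) ∨ ((c ≡ b) ∨ a)) = 0 ⊃ 3/4 = 1
(b ⊃ (a ≡ c)) ≡ (¬(c ≡ c) ⊃ ((a ∨ b) ∨ ((c ≡ b) ∨ a))) = 1/2 ≡ 1 = 1/2

1/2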